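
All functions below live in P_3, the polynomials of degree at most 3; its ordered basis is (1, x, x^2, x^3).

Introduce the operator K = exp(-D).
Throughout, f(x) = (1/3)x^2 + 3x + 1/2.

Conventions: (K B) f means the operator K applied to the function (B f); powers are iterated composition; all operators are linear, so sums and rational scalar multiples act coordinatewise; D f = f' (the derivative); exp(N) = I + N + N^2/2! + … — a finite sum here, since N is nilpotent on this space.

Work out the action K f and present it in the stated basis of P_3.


g(x) = (1/3)x^2 + (7/3)x - 13/6

order-1 term: -(2/3)x - 3
order-2 term: 1/3
the series for exp(-D) f terminates at order 2
exp(-D) f = (1/3)x^2 + (7/3)x - 13/6


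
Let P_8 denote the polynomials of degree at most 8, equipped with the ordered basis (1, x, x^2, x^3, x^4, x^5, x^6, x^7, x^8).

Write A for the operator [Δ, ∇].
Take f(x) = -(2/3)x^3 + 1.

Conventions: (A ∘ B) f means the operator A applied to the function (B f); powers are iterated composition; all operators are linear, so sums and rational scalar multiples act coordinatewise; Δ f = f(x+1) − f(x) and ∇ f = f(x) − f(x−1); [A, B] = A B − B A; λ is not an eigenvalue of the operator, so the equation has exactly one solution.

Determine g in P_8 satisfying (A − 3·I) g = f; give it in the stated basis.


the image equals g(x) = (2/9)x^3 - 1/3

write g with unknown coordinates in the stated basis and equate coefficients in (A − 3·I) g = f
solving from the highest basis element down gives g = (2/9)x^3 - 1/3
check: A g = 0
so A g − 3·g = -(2/3)x^3 + 1 = f ✓


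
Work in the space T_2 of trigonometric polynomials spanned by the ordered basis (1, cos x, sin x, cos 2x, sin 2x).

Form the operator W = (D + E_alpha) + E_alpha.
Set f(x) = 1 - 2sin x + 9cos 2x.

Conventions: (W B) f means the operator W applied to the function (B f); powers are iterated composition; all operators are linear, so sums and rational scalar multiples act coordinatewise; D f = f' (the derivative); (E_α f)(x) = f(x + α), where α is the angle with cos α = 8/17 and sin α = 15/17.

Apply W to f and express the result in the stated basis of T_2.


g(x) = 2 - (94/17)cos x - (32/17)sin x - (2898/289)cos 2x - (9522/289)sin 2x

D f = -2cos x - 18sin 2x
E_alpha f = 1 - (30/17)cos x - (16/17)sin x - (1449/289)cos 2x - (2160/289)sin 2x
(D + E_alpha) f = 1 - (64/17)cos x - (16/17)sin x - (1449/289)cos 2x - (7362/289)sin 2x
E_alpha f = 1 - (30/17)cos x - (16/17)sin x - (1449/289)cos 2x - (2160/289)sin 2x
((D + E_alpha) + E_alpha) f = 2 - (94/17)cos x - (32/17)sin x - (2898/289)cos 2x - (9522/289)sin 2x


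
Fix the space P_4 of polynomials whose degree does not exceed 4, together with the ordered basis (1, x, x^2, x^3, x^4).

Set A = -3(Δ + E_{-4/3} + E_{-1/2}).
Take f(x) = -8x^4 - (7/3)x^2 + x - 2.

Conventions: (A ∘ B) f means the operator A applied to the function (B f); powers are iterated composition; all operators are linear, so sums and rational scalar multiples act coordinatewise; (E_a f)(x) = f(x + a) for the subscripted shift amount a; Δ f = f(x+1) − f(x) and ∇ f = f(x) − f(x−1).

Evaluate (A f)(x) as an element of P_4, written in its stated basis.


the result is g(x) = 48x^4 - 80x^3 + 450x^2 - (1451/9)x + 14801/108

Δ f = -32x^3 - 48x^2 - (110/3)x - 28/3
E_{-4/3} f = -8x^4 + (128/3)x^3 - (263/3)x^2 + (2243/27)x - 2654/81
E_{-1/2} f = -8x^4 + 16x^3 - (43/3)x^2 + (22/3)x - 43/12
(Δ + E_{-4/3} + E_{-1/2}) f = -16x^4 + (80/3)x^3 - 150x^2 + (1451/27)x - 14801/324
(-3(Δ + E_{-4/3} + E_{-1/2})) f = 48x^4 - 80x^3 + 450x^2 - (1451/9)x + 14801/108


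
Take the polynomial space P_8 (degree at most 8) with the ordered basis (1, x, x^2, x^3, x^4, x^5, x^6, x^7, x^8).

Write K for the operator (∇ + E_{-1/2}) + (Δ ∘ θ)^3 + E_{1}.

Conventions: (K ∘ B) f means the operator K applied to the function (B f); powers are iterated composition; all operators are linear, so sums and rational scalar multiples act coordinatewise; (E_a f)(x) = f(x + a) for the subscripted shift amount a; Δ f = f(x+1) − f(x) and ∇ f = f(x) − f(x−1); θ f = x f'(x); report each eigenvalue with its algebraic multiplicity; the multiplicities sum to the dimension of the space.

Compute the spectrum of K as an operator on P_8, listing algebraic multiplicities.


image of 1: 2
image of x: 2x + 3/2
image of x^2: 2x^2 + 3x + 1/4
image of x^3: 2x^3 + (9/2)x^2 + (3/4)x + 303/8
image of x^4: 2x^4 + 6x^3 + (3/2)x^2 + (1167/2)x + 8449/16
image of x^5: 2x^5 + (15/2)x^4 + (5/2)x^3 + (14475/4)x^2 + (124805/16)x + 139263/32
image of x^6: 2x^6 + 9x^5 + (15/4)x^4 + (28875/2)x^3 + (812175/16)x^2 + (1019709/16)x + 1739521/64
image of x^7: 2x^7 + (21/2)x^6 + (21/4)x^5 + (353325/8)x^4 + (3480995/16)x^3 + (13972203/32)x^2 + (26060167/64)x + 18490111/128
image of x^8: 2x^8 + 12x^7 + 7x^6 + 113001x^5 + (5752355/8)x^4 + (8010681/4)x^3 + (47201287/16)x^2 + (35926271/16)x + 176963585/256
the matrix is upper triangular; its diagonal is (2, 2, 2, 2, 2, 2, 2, 2, 2)
for a triangular matrix the eigenvalues are the diagonal entries, with algebraic multiplicity their repetition count

λ = 2 (multiplicity 9)


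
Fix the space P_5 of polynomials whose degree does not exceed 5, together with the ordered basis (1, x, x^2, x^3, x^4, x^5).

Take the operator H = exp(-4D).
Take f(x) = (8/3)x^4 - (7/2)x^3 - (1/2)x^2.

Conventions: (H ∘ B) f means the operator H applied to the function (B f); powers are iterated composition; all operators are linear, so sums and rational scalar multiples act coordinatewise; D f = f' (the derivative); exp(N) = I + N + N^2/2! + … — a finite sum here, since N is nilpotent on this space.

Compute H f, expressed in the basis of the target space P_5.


order-1 term: -(128/3)x^3 + 42x^2 + 4x
order-2 term: 256x^2 - 168x - 8
order-3 term: -(2048/3)x + 224
order-4 term: 2048/3
the series for exp(-4D) f terminates at order 4
exp(-4D) f = (8/3)x^4 - (277/6)x^3 + (595/2)x^2 - (2540/3)x + 2696/3

the result is g(x) = (8/3)x^4 - (277/6)x^3 + (595/2)x^2 - (2540/3)x + 2696/3


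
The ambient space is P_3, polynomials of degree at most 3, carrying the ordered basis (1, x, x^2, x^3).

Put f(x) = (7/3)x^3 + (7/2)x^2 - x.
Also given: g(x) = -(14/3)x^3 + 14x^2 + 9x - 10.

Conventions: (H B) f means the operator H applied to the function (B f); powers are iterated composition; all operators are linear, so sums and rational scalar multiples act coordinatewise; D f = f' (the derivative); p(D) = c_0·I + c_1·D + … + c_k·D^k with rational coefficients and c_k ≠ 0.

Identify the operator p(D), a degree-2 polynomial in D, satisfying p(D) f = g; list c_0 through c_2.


D^0 f = (7/3)x^3 + (7/2)x^2 - x
D^1 f = 7x^2 + 7x - 1
D^2 f = 14x + 7
matching coefficients of g against c_0 f + c_1 Df + … from the top degree down determines the c_i
solution: c_0 = -2, c_1 = 3, c_2 = -1

p(D) = -2·I + 3·D − D^2, i.e. c_0 = -2, c_1 = 3, c_2 = -1


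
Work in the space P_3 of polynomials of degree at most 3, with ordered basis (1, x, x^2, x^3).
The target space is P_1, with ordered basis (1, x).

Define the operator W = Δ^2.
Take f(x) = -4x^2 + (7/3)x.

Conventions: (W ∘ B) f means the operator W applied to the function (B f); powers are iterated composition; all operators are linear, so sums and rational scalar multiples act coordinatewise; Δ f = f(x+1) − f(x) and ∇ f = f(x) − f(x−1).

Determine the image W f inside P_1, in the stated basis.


the result is g(x) = -8

Δ f = -8x - 5/3
Δ Δ f = -8


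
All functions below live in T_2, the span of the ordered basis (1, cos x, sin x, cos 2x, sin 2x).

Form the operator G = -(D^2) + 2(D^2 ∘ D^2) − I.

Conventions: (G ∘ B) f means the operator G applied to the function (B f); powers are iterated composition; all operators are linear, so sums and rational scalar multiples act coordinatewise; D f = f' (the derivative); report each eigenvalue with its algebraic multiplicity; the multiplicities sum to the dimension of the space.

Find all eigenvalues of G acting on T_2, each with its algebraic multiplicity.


image of 1: -1
image of cos x: 2cos x
image of sin x: 2sin x
image of cos 2x: 35cos 2x
image of sin 2x: 35sin 2x
the matrix is diagonal; its diagonal is (-1, 2, 2, 35, 35)
for a triangular matrix the eigenvalues are the diagonal entries, with algebraic multiplicity their repetition count

λ = -1 (multiplicity 1), λ = 2 (multiplicity 2), λ = 35 (multiplicity 2)


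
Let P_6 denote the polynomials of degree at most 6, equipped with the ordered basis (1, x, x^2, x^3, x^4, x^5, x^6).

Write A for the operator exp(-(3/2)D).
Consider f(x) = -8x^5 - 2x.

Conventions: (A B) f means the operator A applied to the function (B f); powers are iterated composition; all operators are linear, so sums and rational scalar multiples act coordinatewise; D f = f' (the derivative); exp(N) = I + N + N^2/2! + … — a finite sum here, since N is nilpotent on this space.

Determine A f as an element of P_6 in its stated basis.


order-1 term: 60x^4 + 3
order-2 term: -180x^3
order-3 term: 270x^2
order-4 term: -(405/2)x
order-5 term: 243/4
the series for exp(-(3/2)D) f terminates at order 5
exp(-(3/2)D) f = -8x^5 + 60x^4 - 180x^3 + 270x^2 - (409/2)x + 255/4

g(x) = -8x^5 + 60x^4 - 180x^3 + 270x^2 - (409/2)x + 255/4


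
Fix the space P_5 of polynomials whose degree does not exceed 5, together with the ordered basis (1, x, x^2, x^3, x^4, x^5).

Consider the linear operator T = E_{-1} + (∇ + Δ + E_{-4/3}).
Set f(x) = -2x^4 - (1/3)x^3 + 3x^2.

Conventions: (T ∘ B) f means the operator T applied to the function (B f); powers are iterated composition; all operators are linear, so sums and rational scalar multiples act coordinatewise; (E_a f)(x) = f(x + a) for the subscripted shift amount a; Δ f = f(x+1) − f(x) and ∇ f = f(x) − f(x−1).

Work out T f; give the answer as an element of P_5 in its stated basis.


E_{-1} f = -2x^4 + (23/3)x^3 - 8x^2 + x + 4/3
∇ f = -8x^3 + 11x^2 - x - 4/3
Δ f = -8x^3 - 13x^2 - 3x + 2/3
E_{-4/3} f = -2x^4 + (31/3)x^3 - 17x^2 + (248/27)x - 16/81
(∇ + Δ + E_{-4/3}) f = -2x^4 - (17/3)x^3 - 19x^2 + (140/27)x - 70/81
(E_{-1} + (∇ + Δ + E_{-4/3})) f = -4x^4 + 2x^3 - 27x^2 + (167/27)x + 38/81

the image equals g(x) = -4x^4 + 2x^3 - 27x^2 + (167/27)x + 38/81


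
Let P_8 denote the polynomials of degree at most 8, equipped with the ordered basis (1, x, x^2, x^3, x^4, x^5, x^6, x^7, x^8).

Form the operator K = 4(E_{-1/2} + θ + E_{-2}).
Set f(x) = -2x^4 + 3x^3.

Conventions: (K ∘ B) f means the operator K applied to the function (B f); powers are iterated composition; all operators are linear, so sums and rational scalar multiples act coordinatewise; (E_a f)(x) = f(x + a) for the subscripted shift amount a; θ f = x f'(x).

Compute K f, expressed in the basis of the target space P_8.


E_{-1/2} f = -2x^4 + 7x^3 - (15/2)x^2 + (13/4)x - 1/2
θ f = -8x^4 + 9x^3
E_{-2} f = -2x^4 + 19x^3 - 66x^2 + 100x - 56
(E_{-1/2} + θ + E_{-2}) f = -12x^4 + 35x^3 - (147/2)x^2 + (413/4)x - 113/2
(4(E_{-1/2} + θ + E_{-2})) f = -48x^4 + 140x^3 - 294x^2 + 413x - 226

the result is g(x) = -48x^4 + 140x^3 - 294x^2 + 413x - 226


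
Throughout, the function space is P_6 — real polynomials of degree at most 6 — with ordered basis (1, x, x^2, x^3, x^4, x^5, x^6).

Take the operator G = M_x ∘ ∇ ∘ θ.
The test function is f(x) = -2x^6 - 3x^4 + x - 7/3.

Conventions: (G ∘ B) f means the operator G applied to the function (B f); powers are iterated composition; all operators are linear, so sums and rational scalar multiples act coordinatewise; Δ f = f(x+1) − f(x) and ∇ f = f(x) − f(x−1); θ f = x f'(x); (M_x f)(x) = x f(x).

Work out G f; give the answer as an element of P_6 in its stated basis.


g(x) = -72x^6 + 180x^5 - 288x^4 + 252x^3 - 120x^2 + 25x

θ f = -12x^6 - 12x^4 + x
∇ θ f = -72x^5 + 180x^4 - 288x^3 + 252x^2 - 120x + 25
M_x ∇ θ f = -72x^6 + 180x^5 - 288x^4 + 252x^3 - 120x^2 + 25x


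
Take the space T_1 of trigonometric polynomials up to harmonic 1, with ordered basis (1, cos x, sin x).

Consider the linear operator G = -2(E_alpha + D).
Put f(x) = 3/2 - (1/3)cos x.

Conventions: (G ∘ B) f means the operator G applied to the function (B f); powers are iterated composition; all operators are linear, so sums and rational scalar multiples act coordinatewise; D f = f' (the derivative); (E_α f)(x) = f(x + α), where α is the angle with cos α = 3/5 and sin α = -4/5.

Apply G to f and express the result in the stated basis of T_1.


g(x) = -3 + (2/5)cos x - (2/15)sin x

E_alpha f = 3/2 - (1/5)cos x - (4/15)sin x
D f = (1/3)sin x
(E_alpha + D) f = 3/2 - (1/5)cos x + (1/15)sin x
(-2(E_alpha + D)) f = -3 + (2/5)cos x - (2/15)sin x


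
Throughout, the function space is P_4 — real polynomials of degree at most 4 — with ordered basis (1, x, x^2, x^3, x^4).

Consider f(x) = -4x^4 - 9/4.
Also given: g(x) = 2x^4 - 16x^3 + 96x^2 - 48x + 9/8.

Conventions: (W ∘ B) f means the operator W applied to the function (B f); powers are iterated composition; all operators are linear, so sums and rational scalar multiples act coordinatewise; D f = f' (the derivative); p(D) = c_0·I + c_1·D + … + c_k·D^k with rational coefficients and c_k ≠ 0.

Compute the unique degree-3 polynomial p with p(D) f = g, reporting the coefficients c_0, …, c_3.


D^0 f = -4x^4 - 9/4
D^1 f = -16x^3
D^2 f = -48x^2
D^3 f = -96x
matching coefficients of g against c_0 f + c_1 Df + … from the top degree down determines the c_i
solution: c_0 = -1/2, c_1 = 1, c_2 = -2, c_3 = 1/2

c_0 = -1/2, c_1 = 1, c_2 = -2, c_3 = 1/2


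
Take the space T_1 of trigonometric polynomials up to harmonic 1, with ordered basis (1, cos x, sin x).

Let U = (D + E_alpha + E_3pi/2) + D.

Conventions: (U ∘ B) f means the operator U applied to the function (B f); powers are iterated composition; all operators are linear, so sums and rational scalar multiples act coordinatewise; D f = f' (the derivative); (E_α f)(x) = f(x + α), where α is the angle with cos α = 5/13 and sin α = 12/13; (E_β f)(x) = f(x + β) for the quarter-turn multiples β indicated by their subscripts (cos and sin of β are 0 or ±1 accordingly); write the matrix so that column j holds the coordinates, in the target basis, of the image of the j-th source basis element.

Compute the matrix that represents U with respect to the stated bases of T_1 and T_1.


image of 1: 2
image of cos x: (5/13)cos x - (25/13)sin x
image of sin x: (25/13)cos x + (5/13)sin x
each image's coordinates form column j of the matrix

the matrix is [[2, 0, 0]; [0, 5/13, 25/13]; [0, -25/13, 5/13]] (rows listed top to bottom)


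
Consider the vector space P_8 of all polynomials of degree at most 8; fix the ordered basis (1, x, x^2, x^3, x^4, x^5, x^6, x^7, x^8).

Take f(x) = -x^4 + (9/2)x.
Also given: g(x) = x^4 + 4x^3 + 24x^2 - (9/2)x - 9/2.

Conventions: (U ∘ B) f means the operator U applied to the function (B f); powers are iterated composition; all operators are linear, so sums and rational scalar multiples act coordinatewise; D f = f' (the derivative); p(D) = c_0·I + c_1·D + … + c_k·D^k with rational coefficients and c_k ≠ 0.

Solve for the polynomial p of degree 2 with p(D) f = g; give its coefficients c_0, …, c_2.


D^0 f = -x^4 + (9/2)x
D^1 f = -4x^3 + 9/2
D^2 f = -12x^2
matching coefficients of g against c_0 f + c_1 Df + … from the top degree down determines the c_i
solution: c_0 = -1, c_1 = -1, c_2 = -2

c_0 = -1, c_1 = -1, c_2 = -2


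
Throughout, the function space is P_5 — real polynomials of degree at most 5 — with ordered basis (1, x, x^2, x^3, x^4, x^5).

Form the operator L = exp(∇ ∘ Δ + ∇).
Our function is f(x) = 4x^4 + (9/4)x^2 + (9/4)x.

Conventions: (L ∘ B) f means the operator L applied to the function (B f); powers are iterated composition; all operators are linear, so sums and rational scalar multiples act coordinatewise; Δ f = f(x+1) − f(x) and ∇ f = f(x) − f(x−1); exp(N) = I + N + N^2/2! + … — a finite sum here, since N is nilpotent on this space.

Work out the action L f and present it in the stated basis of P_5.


order-1 term: 16x^3 + 24x^2 + (41/2)x + 17/2
order-2 term: 24x^2 + 48x + 121/4
order-3 term: 16x + 24
order-4 term: 4
the series for exp(∇ ∘ Δ + ∇) f terminates at order 4
exp(∇ ∘ Δ + ∇) f = 4x^4 + 16x^3 + (201/4)x^2 + (347/4)x + 267/4

the image equals g(x) = 4x^4 + 16x^3 + (201/4)x^2 + (347/4)x + 267/4


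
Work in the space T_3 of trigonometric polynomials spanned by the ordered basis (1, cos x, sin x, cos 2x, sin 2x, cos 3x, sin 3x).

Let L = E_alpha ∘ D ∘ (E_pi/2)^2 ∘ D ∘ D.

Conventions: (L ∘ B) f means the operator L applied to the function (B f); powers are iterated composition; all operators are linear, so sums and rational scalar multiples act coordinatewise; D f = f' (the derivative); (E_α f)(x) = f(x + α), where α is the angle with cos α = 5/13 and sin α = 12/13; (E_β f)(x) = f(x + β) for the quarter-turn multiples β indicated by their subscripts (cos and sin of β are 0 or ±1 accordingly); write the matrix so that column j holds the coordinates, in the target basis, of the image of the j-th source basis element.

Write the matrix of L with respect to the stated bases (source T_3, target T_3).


image of 1: 0
image of cos x: -(12/13)cos x - (5/13)sin x
image of sin x: (5/13)cos x - (12/13)sin x
image of cos 2x: (960/169)cos 2x - (952/169)sin 2x
image of sin 2x: (952/169)cos 2x + (960/169)sin 2x
image of cos 3x: (22356/2197)cos 3x + (54945/2197)sin 3x
image of sin 3x: -(54945/2197)cos 3x + (22356/2197)sin 3x
each image's coordinates form column j of the matrix

the matrix is [[0, 0, 0, 0, 0, 0, 0]; [0, -12/13, 5/13, 0, 0, 0, 0]; [0, -5/13, -12/13, 0, 0, 0, 0]; [0, 0, 0, 960/169, 952/169, 0, 0]; [0, 0, 0, -952/169, 960/169, 0, 0]; [0, 0, 0, 0, 0, 22356/2197, -54945/2197]; [0, 0, 0, 0, 0, 54945/2197, 22356/2197]] (rows listed top to bottom)


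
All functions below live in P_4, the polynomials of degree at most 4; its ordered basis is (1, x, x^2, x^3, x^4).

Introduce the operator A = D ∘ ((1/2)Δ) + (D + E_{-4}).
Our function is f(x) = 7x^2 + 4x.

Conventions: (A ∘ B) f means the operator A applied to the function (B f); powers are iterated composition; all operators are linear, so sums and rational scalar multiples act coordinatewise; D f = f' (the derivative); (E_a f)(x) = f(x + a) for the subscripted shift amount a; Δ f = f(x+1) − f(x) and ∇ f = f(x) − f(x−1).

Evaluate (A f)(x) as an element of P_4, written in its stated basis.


Δ f = 14x + 11
((1/2)Δ) f = 7x + 11/2
D ((1/2)Δ) f = 7
D f = 14x + 4
E_{-4} f = 7x^2 - 52x + 96
(D + E_{-4}) f = 7x^2 - 38x + 100
(D ∘ ((1/2)Δ) + (D + E_{-4})) f = 7x^2 - 38x + 107

g(x) = 7x^2 - 38x + 107


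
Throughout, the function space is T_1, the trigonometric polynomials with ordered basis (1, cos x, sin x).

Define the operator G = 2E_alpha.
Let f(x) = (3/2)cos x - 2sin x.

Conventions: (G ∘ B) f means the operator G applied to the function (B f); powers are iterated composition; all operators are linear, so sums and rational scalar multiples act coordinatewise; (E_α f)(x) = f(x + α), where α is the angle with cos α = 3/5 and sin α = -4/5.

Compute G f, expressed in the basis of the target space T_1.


E_alpha f = (5/2)cos x
(2E_alpha) f = 5cos x

the image equals g(x) = 5cos x


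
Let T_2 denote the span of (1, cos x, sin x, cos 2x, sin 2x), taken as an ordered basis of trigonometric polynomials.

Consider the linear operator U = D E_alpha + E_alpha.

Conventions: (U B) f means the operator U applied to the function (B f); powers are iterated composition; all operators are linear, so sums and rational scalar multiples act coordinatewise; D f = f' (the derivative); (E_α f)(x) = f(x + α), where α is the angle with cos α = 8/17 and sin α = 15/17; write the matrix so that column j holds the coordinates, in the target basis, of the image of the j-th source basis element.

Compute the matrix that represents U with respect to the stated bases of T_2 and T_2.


the matrix is [[1, 0, 0, 0, 0]; [0, -7/17, 23/17, 0, 0]; [0, -23/17, -7/17, 0, 0]; [0, 0, 0, -641/289, -82/289]; [0, 0, 0, 82/289, -641/289]] (rows listed top to bottom)

image of 1: 1
image of cos x: -(7/17)cos x - (23/17)sin x
image of sin x: (23/17)cos x - (7/17)sin x
image of cos 2x: -(641/289)cos 2x + (82/289)sin 2x
image of sin 2x: -(82/289)cos 2x - (641/289)sin 2x
each image's coordinates form column j of the matrix


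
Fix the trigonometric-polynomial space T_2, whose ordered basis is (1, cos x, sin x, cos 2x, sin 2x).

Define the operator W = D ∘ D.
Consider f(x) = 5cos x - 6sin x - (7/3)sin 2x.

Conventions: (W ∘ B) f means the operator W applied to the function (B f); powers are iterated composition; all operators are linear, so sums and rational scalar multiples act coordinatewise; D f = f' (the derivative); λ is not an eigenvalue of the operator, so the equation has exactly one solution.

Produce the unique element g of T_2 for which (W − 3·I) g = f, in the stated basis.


write g with unknown coordinates in the stated basis and equate coefficients in (W − 3·I) g = f
solving from the highest basis element down gives g = -(5/4)cos x + (3/2)sin x + (1/3)sin 2x
check: W g = (5/4)cos x - (3/2)sin x - (4/3)sin 2x
so W g − 3·g = 5cos x - 6sin x - (7/3)sin 2x = f ✓

the image equals g(x) = -(5/4)cos x + (3/2)sin x + (1/3)sin 2x


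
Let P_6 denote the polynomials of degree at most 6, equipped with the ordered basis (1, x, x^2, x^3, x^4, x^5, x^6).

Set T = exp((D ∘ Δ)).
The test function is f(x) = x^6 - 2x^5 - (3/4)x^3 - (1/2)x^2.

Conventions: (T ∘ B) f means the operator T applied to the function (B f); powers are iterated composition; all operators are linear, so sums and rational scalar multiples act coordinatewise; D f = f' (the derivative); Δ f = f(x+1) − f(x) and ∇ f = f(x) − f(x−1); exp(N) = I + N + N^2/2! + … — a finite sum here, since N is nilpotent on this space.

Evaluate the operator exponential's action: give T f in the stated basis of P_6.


the result is g(x) = x^6 - 2x^5 + 30x^4 + (77/4)x^3 + (359/2)x^2 + (451/2)x + 811/4

order-1 term: 30x^4 + 20x^3 - (29/2)x - 29/4
order-2 term: 180x^2 + 240x + 90
order-3 term: 120
the series for exp((D ∘ Δ)) f terminates at order 3
exp((D ∘ Δ)) f = x^6 - 2x^5 + 30x^4 + (77/4)x^3 + (359/2)x^2 + (451/2)x + 811/4


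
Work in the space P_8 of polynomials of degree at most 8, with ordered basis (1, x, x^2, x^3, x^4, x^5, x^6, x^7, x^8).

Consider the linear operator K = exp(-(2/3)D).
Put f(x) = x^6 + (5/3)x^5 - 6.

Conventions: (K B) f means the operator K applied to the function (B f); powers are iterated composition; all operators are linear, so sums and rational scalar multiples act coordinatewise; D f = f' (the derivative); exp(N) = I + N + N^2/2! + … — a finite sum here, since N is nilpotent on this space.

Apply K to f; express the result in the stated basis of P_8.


order-1 term: -4x^5 - (50/9)x^4
order-2 term: (20/3)x^4 + (200/27)x^3
order-3 term: -(160/27)x^3 - (400/81)x^2
order-4 term: (80/27)x^2 + (400/243)x
order-5 term: -(64/81)x - 160/729
order-6 term: 64/729
the series for exp(-(2/3)D) f terminates at order 6
exp(-(2/3)D) f = x^6 - (7/3)x^5 + (10/9)x^4 + (40/27)x^3 - (160/81)x^2 + (208/243)x - 1490/243

g(x) = x^6 - (7/3)x^5 + (10/9)x^4 + (40/27)x^3 - (160/81)x^2 + (208/243)x - 1490/243


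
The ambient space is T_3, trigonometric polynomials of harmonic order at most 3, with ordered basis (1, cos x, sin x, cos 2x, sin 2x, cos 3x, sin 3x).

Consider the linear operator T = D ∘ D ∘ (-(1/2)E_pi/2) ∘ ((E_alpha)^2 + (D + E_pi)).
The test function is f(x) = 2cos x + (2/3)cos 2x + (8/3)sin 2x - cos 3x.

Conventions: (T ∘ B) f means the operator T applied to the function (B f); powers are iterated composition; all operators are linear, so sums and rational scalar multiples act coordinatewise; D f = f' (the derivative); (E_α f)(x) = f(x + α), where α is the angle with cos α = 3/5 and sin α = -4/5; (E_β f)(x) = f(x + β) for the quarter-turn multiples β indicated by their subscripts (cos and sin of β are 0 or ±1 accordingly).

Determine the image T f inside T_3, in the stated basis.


the image equals g(x) = -(1/25)cos x + (32/25)sin x - (25768/1875)cos 2x + (1592/625)sin 2x - (514539/31250)cos 3x + (17424/15625)sin 3x

E_alpha f = (6/5)cos x + (8/5)sin x - (206/75)cos 2x - (8/75)sin 2x + (117/125)cos 3x - (44/125)sin 3x
E_alpha E_alpha f = -(14/25)cos x + (48/25)sin x + (1634/1875)cos 2x - (4888/1875)sin 2x - (11753/15625)cos 3x + (10296/15625)sin 3x
D f = -2sin x + (16/3)cos 2x - (4/3)sin 2x + 3sin 3x
E_pi f = -2cos x + (2/3)cos 2x + (8/3)sin 2x + cos 3x
(D + E_pi) f = -2cos x - 2sin x + 6cos 2x + (4/3)sin 2x + cos 3x + 3sin 3x
((E_alpha)^2 + (D + E_pi)) f = -(64/25)cos x - (2/25)sin x + (12884/1875)cos 2x - (796/625)sin 2x + (3872/15625)cos 3x + (57171/15625)sin 3x
E_pi/2 ((E_alpha)^2 + (D + E_pi)) f = -(2/25)cos x + (64/25)sin x - (12884/1875)cos 2x + (796/625)sin 2x - (57171/15625)cos 3x + (3872/15625)sin 3x
(-(1/2)E_pi/2) ((E_alpha)^2 + (D + E_pi)) f = (1/25)cos x - (32/25)sin x + (6442/1875)cos 2x - (398/625)sin 2x + (57171/31250)cos 3x - (1936/15625)sin 3x
D (-(1/2)E_pi/2) ((E_alpha)^2 + (D + E_pi)) f = -(32/25)cos x - (1/25)sin x - (796/625)cos 2x - (12884/1875)sin 2x - (5808/15625)cos 3x - (171513/31250)sin 3x
D D (-(1/2)E_pi/2) ((E_alpha)^2 + (D + E_pi)) f = -(1/25)cos x + (32/25)sin x - (25768/1875)cos 2x + (1592/625)sin 2x - (514539/31250)cos 3x + (17424/15625)sin 3x


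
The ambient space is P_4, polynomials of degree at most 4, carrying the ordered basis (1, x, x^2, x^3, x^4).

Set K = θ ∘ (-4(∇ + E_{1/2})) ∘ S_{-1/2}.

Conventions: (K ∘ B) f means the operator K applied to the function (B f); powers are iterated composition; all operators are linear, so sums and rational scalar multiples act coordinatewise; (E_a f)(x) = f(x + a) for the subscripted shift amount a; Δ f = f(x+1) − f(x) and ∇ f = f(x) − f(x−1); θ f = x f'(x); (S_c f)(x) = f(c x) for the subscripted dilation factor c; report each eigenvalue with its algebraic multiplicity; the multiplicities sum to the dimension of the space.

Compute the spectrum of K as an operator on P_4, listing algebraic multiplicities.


λ = -2 (multiplicity 1), λ = -1 (multiplicity 1), λ = 0 (multiplicity 1), λ = 3/2 (multiplicity 1), λ = 2 (multiplicity 1)

image of 1: 0
image of x: 2x
image of x^2: -2x^2 - 3x
image of x^3: (3/2)x^3 + (9/2)x^2 - (9/8)x
image of x^4: -x^4 - (9/2)x^3 + (9/4)x^2 - (9/8)x
the matrix is upper triangular; its diagonal is (0, 2, -2, 3/2, -1)
for a triangular matrix the eigenvalues are the diagonal entries, with algebraic multiplicity their repetition count


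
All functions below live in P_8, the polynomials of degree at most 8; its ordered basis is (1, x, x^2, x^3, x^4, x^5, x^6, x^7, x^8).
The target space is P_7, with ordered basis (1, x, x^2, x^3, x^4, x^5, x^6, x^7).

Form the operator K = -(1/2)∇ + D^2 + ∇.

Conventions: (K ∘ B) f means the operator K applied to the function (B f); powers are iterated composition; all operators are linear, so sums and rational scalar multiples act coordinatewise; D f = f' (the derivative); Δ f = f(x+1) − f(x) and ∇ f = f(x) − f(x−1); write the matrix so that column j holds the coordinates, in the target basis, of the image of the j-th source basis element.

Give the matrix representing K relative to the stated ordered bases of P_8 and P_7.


the matrix is [[0, 1/2, 3/2, 1/2, -1/2, 1/2, -1/2, 1/2, -1/2]; [0, 0, 1, 9/2, 2, -5/2, 3, -7/2, 4]; [0, 0, 0, 3/2, 9, 5, -15/2, 21/2, -14]; [0, 0, 0, 0, 2, 15, 10, -35/2, 28]; [0, 0, 0, 0, 0, 5/2, 45/2, 35/2, -35]; [0, 0, 0, 0, 0, 0, 3, 63/2, 28]; [0, 0, 0, 0, 0, 0, 0, 7/2, 42]; [0, 0, 0, 0, 0, 0, 0, 0, 4]] (rows listed top to bottom)

image of 1: 0
image of x: 1/2
image of x^2: x + 3/2
image of x^3: (3/2)x^2 + (9/2)x + 1/2
image of x^4: 2x^3 + 9x^2 + 2x - 1/2
image of x^5: (5/2)x^4 + 15x^3 + 5x^2 - (5/2)x + 1/2
image of x^6: 3x^5 + (45/2)x^4 + 10x^3 - (15/2)x^2 + 3x - 1/2
image of x^7: (7/2)x^6 + (63/2)x^5 + (35/2)x^4 - (35/2)x^3 + (21/2)x^2 - (7/2)x + 1/2
image of x^8: 4x^7 + 42x^6 + 28x^5 - 35x^4 + 28x^3 - 14x^2 + 4x - 1/2
each image's coordinates form column j of the matrix


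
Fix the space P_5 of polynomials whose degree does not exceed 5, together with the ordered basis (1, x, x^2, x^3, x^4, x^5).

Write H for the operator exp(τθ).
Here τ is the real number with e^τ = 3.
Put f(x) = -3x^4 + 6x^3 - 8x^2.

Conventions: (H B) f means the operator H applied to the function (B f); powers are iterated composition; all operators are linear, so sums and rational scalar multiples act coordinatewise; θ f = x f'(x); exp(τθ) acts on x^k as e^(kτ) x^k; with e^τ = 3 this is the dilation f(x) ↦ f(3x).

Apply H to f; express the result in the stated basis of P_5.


the image equals g(x) = -243x^4 + 162x^3 - 72x^2

exp(τθ) x^k = e^(kτ) x^k; with e^τ = 3 this sends x^k to 3^k x^k
x^2 ↦ 9 x^2
x^3 ↦ 27 x^3
x^4 ↦ 81 x^4
applying this coordinatewise to f: exp(τθ) f = -243x^4 + 162x^3 - 72x^2


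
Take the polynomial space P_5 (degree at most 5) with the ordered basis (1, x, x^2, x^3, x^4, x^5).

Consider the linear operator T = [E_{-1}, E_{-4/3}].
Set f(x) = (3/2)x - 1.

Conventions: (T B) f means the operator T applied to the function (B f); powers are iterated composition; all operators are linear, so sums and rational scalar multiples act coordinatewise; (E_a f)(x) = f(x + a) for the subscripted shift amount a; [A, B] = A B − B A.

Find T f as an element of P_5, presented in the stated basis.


the result is g(x) = 0

E_{-4/3} f = (3/2)x - 3
E_{-1} E_{-4/3} f = (3/2)x - 9/2
E_{-1} f = (3/2)x - 5/2
E_{-4/3} E_{-1} f = (3/2)x - 9/2
[E_{-1}, E_{-4/3}] f = 0


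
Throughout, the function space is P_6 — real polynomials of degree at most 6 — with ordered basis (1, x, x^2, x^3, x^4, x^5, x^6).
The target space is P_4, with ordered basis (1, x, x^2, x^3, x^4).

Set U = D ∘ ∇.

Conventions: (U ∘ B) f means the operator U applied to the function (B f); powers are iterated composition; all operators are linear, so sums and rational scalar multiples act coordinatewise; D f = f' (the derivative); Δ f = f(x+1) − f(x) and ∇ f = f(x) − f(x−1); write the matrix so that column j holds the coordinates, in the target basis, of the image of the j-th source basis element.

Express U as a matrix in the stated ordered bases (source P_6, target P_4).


the matrix is [[0, 0, 2, -3, 4, -5, 6]; [0, 0, 0, 6, -12, 20, -30]; [0, 0, 0, 0, 12, -30, 60]; [0, 0, 0, 0, 0, 20, -60]; [0, 0, 0, 0, 0, 0, 30]] (rows listed top to bottom)

image of 1: 0
image of x: 0
image of x^2: 2
image of x^3: 6x - 3
image of x^4: 12x^2 - 12x + 4
image of x^5: 20x^3 - 30x^2 + 20x - 5
image of x^6: 30x^4 - 60x^3 + 60x^2 - 30x + 6
each image's coordinates form column j of the matrix


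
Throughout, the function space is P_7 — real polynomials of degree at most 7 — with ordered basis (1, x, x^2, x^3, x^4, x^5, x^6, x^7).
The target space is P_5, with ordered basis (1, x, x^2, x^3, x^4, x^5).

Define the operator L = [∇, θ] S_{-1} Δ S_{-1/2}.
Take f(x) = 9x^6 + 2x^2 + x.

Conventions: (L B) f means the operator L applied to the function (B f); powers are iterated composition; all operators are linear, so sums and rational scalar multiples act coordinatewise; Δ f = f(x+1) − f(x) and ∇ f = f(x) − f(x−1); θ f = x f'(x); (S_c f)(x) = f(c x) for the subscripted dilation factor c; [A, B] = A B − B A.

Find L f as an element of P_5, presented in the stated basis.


g(x) = -(135/32)x^4 + (405/16)x^3 - (945/16)x^2 + (2025/32)x - 869/32

S_{-1/2} f = (9/64)x^6 + (1/2)x^2 - (1/2)x
Δ S_{-1/2} f = (27/32)x^5 + (135/64)x^4 + (45/16)x^3 + (135/64)x^2 + (59/32)x + 9/64
S_{-1} (Δ S_{-1/2}) f = -(27/32)x^5 + (135/64)x^4 - (45/16)x^3 + (135/64)x^2 - (59/32)x + 9/64
θ S_{-1} (Δ S_{-1/2}) f = -(135/32)x^5 + (135/16)x^4 - (135/16)x^3 + (135/32)x^2 - (59/32)x
∇ θ S_{-1} (Δ S_{-1/2}) f = -(675/32)x^4 + (1215/16)x^3 - (945/8)x^2 + (2835/32)x - 869/32
∇ S_{-1} (Δ S_{-1/2}) f = -(135/32)x^4 + (135/8)x^3 - (945/32)x^2 + (405/16)x - 311/32
θ ∇ S_{-1} (Δ S_{-1/2}) f = -(135/8)x^4 + (405/8)x^3 - (945/16)x^2 + (405/16)x
[∇, θ] S_{-1} (Δ S_{-1/2}) f = -(135/32)x^4 + (405/16)x^3 - (945/16)x^2 + (2025/32)x - 869/32


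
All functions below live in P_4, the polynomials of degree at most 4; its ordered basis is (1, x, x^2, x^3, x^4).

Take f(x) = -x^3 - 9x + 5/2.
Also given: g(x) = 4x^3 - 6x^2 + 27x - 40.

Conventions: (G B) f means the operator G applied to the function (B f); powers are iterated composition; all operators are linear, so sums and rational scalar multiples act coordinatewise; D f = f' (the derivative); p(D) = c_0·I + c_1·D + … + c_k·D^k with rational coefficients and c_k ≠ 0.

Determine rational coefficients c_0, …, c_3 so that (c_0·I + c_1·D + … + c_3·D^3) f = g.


D^0 f = -x^3 - 9x + 5/2
D^1 f = -3x^2 - 9
D^2 f = -6x
D^3 f = -6
matching coefficients of g against c_0 f + c_1 Df + … from the top degree down determines the c_i
solution: c_0 = -4, c_1 = 2, c_2 = 3/2, c_3 = 2

p(D) = -4·I + 2·D + (3/2)·D^2 + 2·D^3, i.e. c_0 = -4, c_1 = 2, c_2 = 3/2, c_3 = 2


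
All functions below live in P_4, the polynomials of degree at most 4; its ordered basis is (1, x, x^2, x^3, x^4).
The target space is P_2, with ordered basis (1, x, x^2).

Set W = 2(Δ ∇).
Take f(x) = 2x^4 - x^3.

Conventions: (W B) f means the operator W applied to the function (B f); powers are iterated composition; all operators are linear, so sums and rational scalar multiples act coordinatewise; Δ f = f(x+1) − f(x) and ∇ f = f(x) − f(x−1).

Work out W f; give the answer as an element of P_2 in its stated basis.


∇ f = 8x^3 - 15x^2 + 11x - 3
Δ ∇ f = 24x^2 - 6x + 4
(2(Δ ∇)) f = 48x^2 - 12x + 8

the image equals g(x) = 48x^2 - 12x + 8


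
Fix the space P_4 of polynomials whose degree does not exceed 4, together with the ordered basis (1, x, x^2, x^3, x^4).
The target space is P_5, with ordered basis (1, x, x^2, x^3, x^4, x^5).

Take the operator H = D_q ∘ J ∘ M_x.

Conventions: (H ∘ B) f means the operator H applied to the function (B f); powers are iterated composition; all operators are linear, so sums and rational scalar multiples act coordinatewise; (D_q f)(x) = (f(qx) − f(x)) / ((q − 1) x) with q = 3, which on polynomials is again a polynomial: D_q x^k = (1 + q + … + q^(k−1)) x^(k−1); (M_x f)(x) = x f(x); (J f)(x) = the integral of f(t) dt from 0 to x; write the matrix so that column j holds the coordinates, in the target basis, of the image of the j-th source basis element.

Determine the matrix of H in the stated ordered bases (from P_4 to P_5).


image of 1: 2x
image of x: (13/3)x^2
image of x^2: 10x^3
image of x^3: (121/5)x^4
image of x^4: (182/3)x^5
each image's coordinates form column j of the matrix

the matrix is [[0, 0, 0, 0, 0]; [2, 0, 0, 0, 0]; [0, 13/3, 0, 0, 0]; [0, 0, 10, 0, 0]; [0, 0, 0, 121/5, 0]; [0, 0, 0, 0, 182/3]] (rows listed top to bottom)


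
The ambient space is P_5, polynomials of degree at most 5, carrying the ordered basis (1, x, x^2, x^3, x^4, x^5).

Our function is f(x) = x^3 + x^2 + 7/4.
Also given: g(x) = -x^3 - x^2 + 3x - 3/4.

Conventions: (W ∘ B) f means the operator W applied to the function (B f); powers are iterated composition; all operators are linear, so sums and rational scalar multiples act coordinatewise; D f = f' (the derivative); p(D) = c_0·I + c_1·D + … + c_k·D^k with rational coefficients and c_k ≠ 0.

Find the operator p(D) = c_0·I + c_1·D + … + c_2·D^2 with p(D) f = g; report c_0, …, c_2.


D^0 f = x^3 + x^2 + 7/4
D^1 f = 3x^2 + 2x
D^2 f = 6x + 2
matching coefficients of g against c_0 f + c_1 Df + … from the top degree down determines the c_i
solution: c_0 = -1, c_1 = 0, c_2 = 1/2

c_0 = -1, c_1 = 0, c_2 = 1/2


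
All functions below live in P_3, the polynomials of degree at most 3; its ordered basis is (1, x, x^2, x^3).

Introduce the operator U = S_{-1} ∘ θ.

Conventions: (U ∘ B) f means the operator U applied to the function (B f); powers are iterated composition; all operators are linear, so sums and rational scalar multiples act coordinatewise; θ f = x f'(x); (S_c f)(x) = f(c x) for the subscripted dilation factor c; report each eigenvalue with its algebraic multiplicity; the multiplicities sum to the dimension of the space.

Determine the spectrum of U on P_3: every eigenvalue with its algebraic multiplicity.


λ = -3 (multiplicity 1), λ = -1 (multiplicity 1), λ = 0 (multiplicity 1), λ = 2 (multiplicity 1)

image of 1: 0
image of x: -x
image of x^2: 2x^2
image of x^3: -3x^3
the matrix is upper triangular; its diagonal is (0, -1, 2, -3)
for a triangular matrix the eigenvalues are the diagonal entries, with algebraic multiplicity their repetition count


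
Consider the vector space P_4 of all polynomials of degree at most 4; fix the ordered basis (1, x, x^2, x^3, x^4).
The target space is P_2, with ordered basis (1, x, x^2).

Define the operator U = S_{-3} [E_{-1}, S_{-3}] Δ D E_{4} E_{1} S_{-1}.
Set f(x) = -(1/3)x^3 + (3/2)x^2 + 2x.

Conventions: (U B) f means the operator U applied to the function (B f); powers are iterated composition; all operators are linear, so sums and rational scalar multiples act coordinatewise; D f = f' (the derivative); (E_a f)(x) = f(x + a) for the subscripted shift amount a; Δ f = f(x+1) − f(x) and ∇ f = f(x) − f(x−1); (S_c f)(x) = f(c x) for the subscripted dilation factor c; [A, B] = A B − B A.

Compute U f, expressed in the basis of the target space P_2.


the result is g(x) = 8

S_{-1} f = (1/3)x^3 + (3/2)x^2 - 2x
E_{1} S_{-1} f = (1/3)x^3 + (5/2)x^2 + 2x - 1/6
E_{4} (E_{1} S_{-1}) f = (1/3)x^3 + (13/2)x^2 + 38x + 415/6
D E_{4} (E_{1} S_{-1}) f = x^2 + 13x + 38
Δ D E_{4} (E_{1} S_{-1}) f = 2x + 14
S_{-3} (Δ D E_{4}) (E_{1} S_{-1}) f = -6x + 14
E_{-1} S_{-3} (Δ D E_{4}) (E_{1} S_{-1}) f = -6x + 20
E_{-1} (Δ D E_{4}) (E_{1} S_{-1}) f = 2x + 12
S_{-3} E_{-1} (Δ D E_{4}) (E_{1} S_{-1}) f = -6x + 12
[E_{-1}, S_{-3}] (Δ D E_{4}) (E_{1} S_{-1}) f = 8
S_{-3} [E_{-1}, S_{-3}] (Δ D E_{4}) (E_{1} S_{-1}) f = 8


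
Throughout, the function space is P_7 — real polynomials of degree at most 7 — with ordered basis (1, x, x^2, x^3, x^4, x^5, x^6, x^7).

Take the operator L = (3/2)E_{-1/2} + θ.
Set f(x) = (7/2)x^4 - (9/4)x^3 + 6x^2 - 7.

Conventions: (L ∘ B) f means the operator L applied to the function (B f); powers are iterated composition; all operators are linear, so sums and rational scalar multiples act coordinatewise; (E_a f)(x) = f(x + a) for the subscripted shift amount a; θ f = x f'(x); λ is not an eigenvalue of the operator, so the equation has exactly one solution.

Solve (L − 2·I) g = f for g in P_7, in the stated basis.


g(x) = x^4 + (3/10)x^3 + (59/20)x^2 + (387/40)x + 71/40

write g with unknown coordinates in the stated basis and equate coefficients in (L − 2·I) g = f
solving from the highest basis element down gives g = x^4 + (3/10)x^3 + (59/20)x^2 + (387/40)x + 71/40
check: L g = (11/2)x^4 - (33/20)x^3 + (119/10)x^2 + (387/20)x - 69/20
so L g − 2·g = (7/2)x^4 - (9/4)x^3 + 6x^2 - 7 = f ✓


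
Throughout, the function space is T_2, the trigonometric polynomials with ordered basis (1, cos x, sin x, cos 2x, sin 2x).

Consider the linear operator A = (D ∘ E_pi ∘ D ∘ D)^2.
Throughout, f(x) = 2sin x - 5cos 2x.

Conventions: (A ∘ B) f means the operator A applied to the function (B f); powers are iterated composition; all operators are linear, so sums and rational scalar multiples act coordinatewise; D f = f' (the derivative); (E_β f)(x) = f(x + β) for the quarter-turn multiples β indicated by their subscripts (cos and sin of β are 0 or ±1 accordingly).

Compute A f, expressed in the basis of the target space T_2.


the result is g(x) = -2sin x + 320cos 2x

D f = 2cos x + 10sin 2x
D D f = -2sin x + 20cos 2x
E_pi D D f = 2sin x + 20cos 2x
D E_pi D D f = 2cos x - 40sin 2x
D (D ∘ E_pi ∘ D ∘ D) f = -2sin x - 80cos 2x
D D (D ∘ E_pi ∘ D ∘ D) f = -2cos x + 160sin 2x
E_pi D D (D ∘ E_pi ∘ D ∘ D) f = 2cos x + 160sin 2x
D E_pi D D (D ∘ E_pi ∘ D ∘ D) f = -2sin x + 320cos 2x


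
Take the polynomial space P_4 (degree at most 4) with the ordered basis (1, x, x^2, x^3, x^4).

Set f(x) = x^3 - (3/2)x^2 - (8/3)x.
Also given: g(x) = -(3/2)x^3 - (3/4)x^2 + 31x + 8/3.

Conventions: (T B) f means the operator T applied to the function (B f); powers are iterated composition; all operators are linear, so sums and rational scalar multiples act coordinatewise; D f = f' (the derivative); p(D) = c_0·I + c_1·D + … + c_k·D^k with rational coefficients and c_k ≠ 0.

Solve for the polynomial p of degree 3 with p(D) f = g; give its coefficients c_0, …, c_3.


D^0 f = x^3 - (3/2)x^2 - (8/3)x
D^1 f = 3x^2 - 3x - 8/3
D^2 f = 6x - 3
D^3 f = 6
matching coefficients of g against c_0 f + c_1 Df + … from the top degree down determines the c_i
solution: c_0 = -3/2, c_1 = -1, c_2 = 4, c_3 = 2

p(D) = -(3/2)·I − D + 4·D^2 + 2·D^3, i.e. c_0 = -3/2, c_1 = -1, c_2 = 4, c_3 = 2
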